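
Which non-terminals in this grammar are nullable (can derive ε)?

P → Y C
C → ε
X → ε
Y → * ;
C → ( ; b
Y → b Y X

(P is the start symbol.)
A non-terminal is nullable if it can derive ε (the empty string): either it has an ε-production, or it has a production whose right-hand side consists entirely of nullable non-terminals.

ε-productions: C → ε, X → ε
So C, X are immediately nullable.
No further non-terminal can be added: every production for the remaining non-terminals contains a terminal or a non-nullable non-terminal.
Nullable = { 'C', 'X' }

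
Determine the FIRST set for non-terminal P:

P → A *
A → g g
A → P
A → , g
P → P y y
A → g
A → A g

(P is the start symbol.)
{ ',', 'g' }

To compute FIRST(P), examine every production with P on the left-hand side, reading each right-hand side left to right until a non-nullable symbol is reached.

FIRST sets of the other non-terminals involved (by the same procedure, iterated to a fixed point):
  FIRST(A) = { ',', 'g' }

From P → A *:
  - A is a non-terminal: add FIRST(A) \ {ε} = { ',', 'g' }
    A is not nullable, so stop
From P → P y y:
  - P is the symbol being defined: contributes nothing new
    P is not nullable, so stop

Collecting: FIRST(P) = { ',', 'g' }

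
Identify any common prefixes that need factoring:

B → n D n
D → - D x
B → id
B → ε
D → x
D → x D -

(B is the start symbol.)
Left-factoring is needed when two productions for the same non-terminal
share a common prefix on the right-hand side.

Productions for B:
  B → n D n
  B → id
  B → ε
Productions for D:
  D → - D x
  D → x
  D → x D -

Found common prefix 'x' in productions for D

Answer: Yes, D has productions with common prefix 'x'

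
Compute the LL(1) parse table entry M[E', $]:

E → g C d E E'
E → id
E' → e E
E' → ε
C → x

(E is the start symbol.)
E' → ε

To find M[E', $], we find productions for E' where $ is in the predict set (PREDICT(N → α) = (FIRST(α) \ {ε}) ∪ (FOLLOW(N) if α ⇒* ε)).

Relevant sets:
  FOLLOW(E') = { $, 'e' }

E' → e E: PREDICT = { 'e' }
E' → ε: PREDICT = { $, 'e' }
  $ is in predict set, so this production goes in M[E', $]

M[E', $] = E' → ε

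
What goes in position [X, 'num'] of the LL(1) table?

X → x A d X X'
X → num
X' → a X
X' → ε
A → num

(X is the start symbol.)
X → num

To find M[X, 'num'], we find productions for X where 'num' is in the predict set (PREDICT(N → α) = (FIRST(α) \ {ε}) ∪ (FOLLOW(N) if α ⇒* ε)).

X → x A d X X': PREDICT = { 'x' }
X → num: PREDICT = { 'num' }
  'num' is in predict set, so this production goes in M[X, 'num']

M[X, 'num'] = X → num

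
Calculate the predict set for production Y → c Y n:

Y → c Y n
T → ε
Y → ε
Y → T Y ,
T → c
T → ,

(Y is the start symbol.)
PREDICT(Y → c Y n) = (FIRST(RHS) \ {ε}) ∪ (FOLLOW(Y) if ε ∈ FIRST(RHS), i.e. RHS ⇒* ε)
FIRST(c Y n) = { 'c' }
ε ∉ FIRST(c Y n), so FOLLOW(Y) is not added.
PREDICT(Y → c Y n) = { 'c' }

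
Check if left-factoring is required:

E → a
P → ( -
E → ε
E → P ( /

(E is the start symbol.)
Left-factoring is needed when two productions for the same non-terminal
share a common prefix on the right-hand side.

Productions for E:
  E → a
  E → ε
  E → P ( /

No common prefixes found.

Answer: No, left-factoring is not needed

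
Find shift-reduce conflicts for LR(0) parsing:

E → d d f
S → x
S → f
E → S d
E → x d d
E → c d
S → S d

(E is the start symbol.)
Augment with E' → E and build the canonical LR(0) collection (I0 = CLOSURE({[E' → . E]}), then GOTO on every symbol after a dot until no new states appear). It has 13 states:
  I0: { [E → . S d], [E → . c d], [E → . d d f], [E → . x d d], [E' → . E], [S → . S d], [S → . f], [S → . x] }  — shift
  I1: { [E' → E .] }  — accept
  I2: { [E → S . d], [S → S . d] }  — shift
  I3: { [E → c . d] }  — shift
  I4: { [E → d . d f] }  — shift
  I5: { [S → f .] }  — reduce
  I6: { [E → x . d d], [S → x .] }  — shift, reduce
  I7: { [E → x d . d] }  — shift
  I8: { [E → x d d .] }  — reduce
  I9: { [E → d d . f] }  — shift
  I10: { [E → d d f .] }  — reduce
  I11: { [E → c d .] }  — reduce
  I12: { [E → S d .], [S → S d .] }  — 2 reduces

I6 contains reduce item [S → x .] and shift item [E → x . d d] — shift-reduce conflict.

Answer: Yes — I6: [S → x .] vs [E → x . d d]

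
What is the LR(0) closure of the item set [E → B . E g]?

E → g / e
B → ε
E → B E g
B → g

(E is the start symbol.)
To compute CLOSURE, for each item [A → α.Bβ] where B is a non-terminal, add [B → .γ] for all productions B → γ; repeat for the newly added items until nothing changes.

Start with: [E → B . E g]
  [E → B . E g] has the dot before E: add [E → . g / e], [E → . B E g]
  [E → . B E g] has the dot before B: add [B → .], [B → . g]
No further items can be added.

CLOSURE = { [B → . g], [B → .], [E → . B E g], [E → . g / e], [E → B . E g] }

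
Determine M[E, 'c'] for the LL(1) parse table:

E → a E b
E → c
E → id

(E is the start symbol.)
To find M[E, 'c'], we find productions for E where 'c' is in the predict set (PREDICT(N → α) = (FIRST(α) \ {ε}) ∪ (FOLLOW(N) if α ⇒* ε)).

E → a E b: PREDICT = { 'a' }
E → c: PREDICT = { 'c' }
  'c' is in predict set, so this production goes in M[E, 'c']
E → id: PREDICT = { 'id' }

M[E, 'c'] = E → c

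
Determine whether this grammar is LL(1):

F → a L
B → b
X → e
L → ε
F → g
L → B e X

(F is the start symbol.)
A grammar is LL(1) if for each non-terminal N with multiple productions, the predict sets of those productions are pairwise disjoint, where PREDICT(N → α) = (FIRST(α) \ {ε}) ∪ (FOLLOW(N) if α ⇒* ε).

Relevant sets:
  FIRST(B) = { 'b' }
  FOLLOW(L) = { $ }

For F:
  PREDICT(F → a L) = { 'a' }
  PREDICT(F → g) = { 'g' }
For L:
  PREDICT(L → ε) = { $ }
  PREDICT(L → B e X) = { 'b' }
B, X have a single production, so nothing to check there.

All predict sets are disjoint. The grammar IS LL(1).

Answer: Yes, the grammar is LL(1).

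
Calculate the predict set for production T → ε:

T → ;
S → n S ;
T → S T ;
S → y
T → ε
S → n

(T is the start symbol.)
PREDICT(T → ε) = (FIRST(RHS) \ {ε}) ∪ (FOLLOW(T) if ε ∈ FIRST(RHS), i.e. RHS ⇒* ε)
The right-hand side is ε (FIRST(ε) = { ε }), so the predict set is FOLLOW(T) = { $, ';' }
PREDICT(T → ε) = { $, ';' }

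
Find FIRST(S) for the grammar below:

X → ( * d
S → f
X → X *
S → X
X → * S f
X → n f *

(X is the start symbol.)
FIRST sets of the other non-terminals involved (by the same procedure, iterated to a fixed point):
  FIRST(X) = { '(', '*', 'n' }

From S → f:
  - f is a terminal: add 'f' and stop
From S → X:
  - X is a non-terminal: add FIRST(X) \ {ε} = { '(', '*', 'n' }
    X is not nullable, so stop

Collecting: FIRST(S) = { '(', '*', 'f', 'n' }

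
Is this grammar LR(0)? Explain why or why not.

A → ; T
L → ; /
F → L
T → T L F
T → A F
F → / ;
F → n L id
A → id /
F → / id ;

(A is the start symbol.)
No. Shift-reduce conflict between [A → ; T .] and [L → . ; /]

A grammar is LR(0) if no state in the canonical LR(0) collection has:
  - both a shift item (dot before a terminal) and a complete item (shift-reduce conflict), or
  - two or more complete items (reduce-reduce conflict; the accept item [A' → A .] counts as a complete item here).

Augment with A' → A and build the canonical LR(0) collection (I0 = CLOSURE({[A' → . A]}), then GOTO on every symbol after a dot until no new states appear). It has 20 states:
  I0: { [A → . ; T], [A → . id /], [A' → . A] }  — shift
  I1: { [A → . ; T], [A → . id /], [A → ; . T], [T → . A F], [T → . T L F] }  — shift
  I2: { [A' → A .] }  — accept
  I3: { [A → id . /] }  — shift
  I4: { [A → id / .] }  — reduce
  I5: { [F → . / ;], [F → . / id ;], [F → . L], [F → . n L id], [L → . ; /], [T → A . F] }  — shift
  I6: { [A → ; T .], [L → . ; /], [T → T . L F] }  — shift, reduce
  I7: { [L → ; . /] }  — shift
  I8: { [F → . / ;], [F → . / id ;], [F → . L], [F → . n L id], [L → . ; /], [T → T L . F] }  — shift
  I9: { [F → / . ;], [F → / . id ;] }  — shift
  I10: { [T → T L F .] }  — reduce
  I11: { [F → L .] }  — reduce
  I12: { [F → n . L id], [L → . ; /] }  — shift
  I13: { [F → n L . id] }  — shift
  I14: { [F → n L id .] }  — reduce
  I15: { [F → / ; .] }  — reduce
  I16: { [F → / id . ;] }  — shift
  I17: { [F → / id ; .] }  — reduce
  I18: { [L → ; / .] }  — reduce
  I19: { [T → A F .] }  — reduce

Conflict in state I6:
  Shift-reduce conflict between [A → ; T .] and [L → . ; /]
So the grammar is NOT LR(0).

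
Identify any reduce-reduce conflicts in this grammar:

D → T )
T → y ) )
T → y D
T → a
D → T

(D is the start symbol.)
No reduce-reduce conflicts

Augment with D' → D and build the canonical LR(0) collection (I0 = CLOSURE({[D' → . D]}), then GOTO on every symbol after a dot until no new states appear). It has 9 states:
  I0: { [D → . T )], [D → . T], [D' → . D], [T → . a], [T → . y ) )], [T → . y D] }  — shift
  I1: { [D' → D .] }  — accept
  I2: { [D → T . )], [D → T .] }  — shift, reduce
  I3: { [T → a .] }  — reduce
  I4: { [D → . T )], [D → . T], [T → . a], [T → . y ) )], [T → . y D], [T → y . ) )], [T → y . D] }  — shift
  I5: { [T → y ) . )] }  — shift
  I6: { [T → y D .] }  — reduce
  I7: { [T → y ) ) .] }  — reduce
  I8: { [D → T ) .] }  — reduce

No state contains more than one complete item.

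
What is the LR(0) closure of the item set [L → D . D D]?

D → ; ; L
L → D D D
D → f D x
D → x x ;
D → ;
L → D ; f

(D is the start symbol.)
To compute CLOSURE, for each item [A → α.Bβ] where B is a non-terminal, add [B → .γ] for all productions B → γ; repeat for the newly added items until nothing changes.

Start with: [L → D . D D]
  [L → D . D D] has the dot before D: add [D → . ; ; L], [D → . f D x], [D → . x x ;], [D → . ;]
No further items can be added.

CLOSURE = { [D → . ; ; L], [D → . ;], [D → . f D x], [D → . x x ;], [L → D . D D] }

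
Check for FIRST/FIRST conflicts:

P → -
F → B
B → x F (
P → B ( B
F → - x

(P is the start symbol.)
A FIRST/FIRST conflict occurs when two productions N → α and N → β for the same non-terminal have FIRST(α) ∩ FIRST(β) ≠ ∅ (with ε ∈ FIRST of a nullable right-hand side, so two nullable alternatives also conflict).

FIRST sets of the non-terminals at (or reachable through a nullable prefix from) the front of some alternative:
  FIRST(B) = { 'x' }

Productions for P:
  P → -: FIRST = { '-' }
  P → B ( B: FIRST = { 'x' }
Productions for F:
  F → B: FIRST = { 'x' }
  F → - x: FIRST = { '-' }
B has only one production, so no FIRST/FIRST conflict is possible there.

All alternatives of each non-terminal have pairwise disjoint FIRST sets.

Answer: No FIRST/FIRST conflicts.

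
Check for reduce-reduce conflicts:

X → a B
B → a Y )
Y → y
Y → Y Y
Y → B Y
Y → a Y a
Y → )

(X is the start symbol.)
A reduce-reduce conflict occurs when an LR(0) state has two complete items [A → α .] and [B → β .] — both call for a reduction, and with no lookahead the parser cannot choose between them.

Augment with X' → X and build the canonical LR(0) collection (I0 = CLOSURE({[X' → . X]}), then GOTO on every symbol after a dot until no new states appear). It has 15 states:
  I0: { [X → . a B], [X' → . X] }  — shift
  I1: { [X' → X .] }  — accept
  I2: { [B → . a Y )], [X → a . B] }  — shift
  I3: { [X → a B .] }  — reduce
  I4: { [B → . a Y )], [B → a . Y )], [Y → . )], [Y → . B Y], [Y → . Y Y], [Y → . a Y a], [Y → . y] }  — shift
  I5: { [Y → ) .] }  — reduce
  I6: { [B → . a Y )], [Y → . )], [Y → . B Y], [Y → . Y Y], [Y → . a Y a], [Y → . y], [Y → B . Y] }  — shift
  I7: { [B → . a Y )], [B → a Y . )], [Y → . )], [Y → . B Y], [Y → . Y Y], [Y → . a Y a], [Y → . y], [Y → Y . Y] }  — shift
  I8: { [B → . a Y )], [B → a . Y )], [Y → . )], [Y → . B Y], [Y → . Y Y], [Y → . a Y a], [Y → . y], [Y → a . Y a] }  — shift
  I9: { [Y → y .] }  — reduce
  I10: { [B → . a Y )], [B → a Y . )], [Y → . )], [Y → . B Y], [Y → . Y Y], [Y → . a Y a], [Y → . y], [Y → Y . Y], [Y → a Y . a] }  — shift
  I11: { [B → a Y ) .], [Y → ) .] }  — 2 reduces
  I12: { [B → . a Y )], [Y → . )], [Y → . B Y], [Y → . Y Y], [Y → . a Y a], [Y → . y], [Y → Y . Y], [Y → Y Y .] }  — shift, reduce
  I13: { [B → . a Y )], [B → a . Y )], [Y → . )], [Y → . B Y], [Y → . Y Y], [Y → . a Y a], [Y → . y], [Y → a . Y a], [Y → a Y a .] }  — shift, reduce
  I14: { [B → . a Y )], [Y → . )], [Y → . B Y], [Y → . Y Y], [Y → . a Y a], [Y → . y], [Y → B Y .], [Y → Y . Y] }  — shift, reduce

I11 contains complete items [B → a Y ) .], [Y → ) .] — reduce-reduce conflict.

Answer: Yes — I11: [B → a Y ) .] vs [Y → ) .]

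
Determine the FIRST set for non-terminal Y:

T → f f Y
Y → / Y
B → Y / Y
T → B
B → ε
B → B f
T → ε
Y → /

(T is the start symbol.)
{ '/' }

To compute FIRST(Y), examine every production with Y on the left-hand side, reading each right-hand side left to right until a non-nullable symbol is reached.

From Y → / Y:
  - '/' is a terminal: add '/' and stop
From Y → /:
  - '/' is a terminal: add '/' and stop

Collecting: FIRST(Y) = { '/' }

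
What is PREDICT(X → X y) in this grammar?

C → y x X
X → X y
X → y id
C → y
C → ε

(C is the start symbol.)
{ 'y' }

PREDICT(X → X y) = (FIRST(RHS) \ {ε}) ∪ (FOLLOW(X) if ε ∈ FIRST(RHS), i.e. RHS ⇒* ε)
FIRST(X) = { 'y' }
FIRST(X y) = { 'y' }
ε ∉ FIRST(X y), so FOLLOW(X) is not added.
PREDICT(X → X y) = { 'y' }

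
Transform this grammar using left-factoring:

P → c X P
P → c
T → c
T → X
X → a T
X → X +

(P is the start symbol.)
Left-factoring transforms A → αβ₁ | αβ₂ into A → αA' and A' → β₁ | β₂
(α is the longest common prefix among the alternatives). Repeat until
no nonterminal has two alternatives with a common prefix.

Round 1: P has alternatives sharing prefix 'c'. Introduce P': P → c P'
  Add: P' → X P
  Add: P' → ε

No remaining common prefixes — done.

Resulting grammar:
P → c P'
P' → X P
P' → ε
T → c
T → X
X → a T
X → X +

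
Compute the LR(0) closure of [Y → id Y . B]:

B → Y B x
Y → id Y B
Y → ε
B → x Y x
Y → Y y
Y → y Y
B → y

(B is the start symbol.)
{ [B → . Y B x], [B → . x Y x], [B → . y], [Y → . Y y], [Y → . id Y B], [Y → . y Y], [Y → .], [Y → id Y . B] }

Start with: [Y → id Y . B]
  [Y → id Y . B] has the dot before B: add [B → . Y B x], [B → . x Y x], [B → . y]
  [B → . Y B x] has the dot before Y: add [Y → . id Y B], [Y → .], [Y → . Y y], [Y → . y Y]
No further items can be added.

CLOSURE = { [B → . Y B x], [B → . x Y x], [B → . y], [Y → . Y y], [Y → . id Y B], [Y → . y Y], [Y → .], [Y → id Y . B] }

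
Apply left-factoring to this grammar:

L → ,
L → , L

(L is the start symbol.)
Left-factoring transforms A → αβ₁ | αβ₂ into A → αA' and A' → β₁ | β₂
(α is the longest common prefix among the alternatives). Repeat until
no nonterminal has two alternatives with a common prefix.

Round 1: L has alternatives sharing prefix ','. Introduce L': L → , L'
  Add: L' → ε
  Add: L' → L

No remaining common prefixes — done.

Resulting grammar:
L → , L'
L' → ε
L' → L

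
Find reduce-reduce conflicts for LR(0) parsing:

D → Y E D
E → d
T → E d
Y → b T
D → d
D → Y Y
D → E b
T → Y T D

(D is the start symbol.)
Yes — I5: [D → d .] vs [E → d .]

A reduce-reduce conflict occurs when an LR(0) state has two complete items [A → α .] and [B → β .] — both call for a reduction, and with no lookahead the parser cannot choose between them.

Augment with D' → D and build the canonical LR(0) collection (I0 = CLOSURE({[D' → . D]}), then GOTO on every symbol after a dot until no new states appear). It has 17 states:
  I0: { [D → . E b], [D → . Y E D], [D → . Y Y], [D → . d], [D' → . D], [E → . d], [Y → . b T] }  — shift
  I1: { [D' → D .] }  — accept
  I2: { [D → E . b] }  — shift
  I3: { [D → Y . E D], [D → Y . Y], [E → . d], [Y → . b T] }  — shift
  I4: { [E → . d], [T → . E d], [T → . Y T D], [Y → . b T], [Y → b . T] }  — shift
  I5: { [D → d .], [E → d .] }  — 2 reduces
  I6: { [T → E . d] }  — shift
  I7: { [Y → b T .] }  — reduce
  I8: { [E → . d], [T → . E d], [T → . Y T D], [T → Y . T D], [Y → . b T] }  — shift
  I9: { [E → d .] }  — reduce
  I10: { [D → . E b], [D → . Y E D], [D → . Y Y], [D → . d], [E → . d], [T → Y T . D], [Y → . b T] }  — shift
  I11: { [T → Y T D .] }  — reduce
  I12: { [T → E d .] }  — reduce
  I13: { [D → . E b], [D → . Y E D], [D → . Y Y], [D → . d], [D → Y E . D], [E → . d], [Y → . b T] }  — shift
  I14: { [D → Y Y .] }  — reduce
  I15: { [D → Y E D .] }  — reduce
  I16: { [D → E b .] }  — reduce

I5 contains complete items [D → d .], [E → d .] — reduce-reduce conflict.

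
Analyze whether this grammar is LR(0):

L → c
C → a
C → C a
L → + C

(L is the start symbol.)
No. Shift-reduce conflict between [L → + C .] and [C → C . a]

Augment with L' → L and build the canonical LR(0) collection (I0 = CLOSURE({[L' → . L]}), then GOTO on every symbol after a dot until no new states appear). It has 7 states:
  I0: { [L → . + C], [L → . c], [L' → . L] }  — shift
  I1: { [C → . C a], [C → . a], [L → + . C] }  — shift
  I2: { [L' → L .] }  — accept
  I3: { [L → c .] }  — reduce
  I4: { [C → C . a], [L → + C .] }  — shift, reduce
  I5: { [C → a .] }  — reduce
  I6: { [C → C a .] }  — reduce

Conflict in state I4:
  Shift-reduce conflict between [L → + C .] and [C → C . a]
So the grammar is NOT LR(0).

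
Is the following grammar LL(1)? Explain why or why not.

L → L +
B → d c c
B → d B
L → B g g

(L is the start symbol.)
No. Predict set conflict for L: { 'd' }

A grammar is LL(1) if for each non-terminal N with multiple productions, the predict sets of those productions are pairwise disjoint, where PREDICT(N → α) = (FIRST(α) \ {ε}) ∪ (FOLLOW(N) if α ⇒* ε).

Relevant sets:
  FIRST(L) = { 'd' }
  FIRST(B) = { 'd' }

For L:
  PREDICT(L → L '+') = { 'd' }
  PREDICT(L → B g g) = { 'd' }
For B:
  PREDICT(B → d c c) = { 'd' }
  PREDICT(B → d B) = { 'd' }

Conflict found: Predict set conflict for L: { 'd' }
The grammar is NOT LL(1).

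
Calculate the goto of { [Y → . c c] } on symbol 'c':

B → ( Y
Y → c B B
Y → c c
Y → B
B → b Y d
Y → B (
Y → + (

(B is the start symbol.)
GOTO(I, 'c') = CLOSURE({ [A → αX.β] : [A → α.Xβ] ∈ I, X = 'c' })

Items with dot before 'c', with the dot advanced:
  [Y → . c c] → [Y → c . c]
Closure adds nothing (no advanced item has the dot before a non-terminal).

GOTO = { [Y → c . c] }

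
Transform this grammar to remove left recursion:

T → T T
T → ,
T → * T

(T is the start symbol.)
T → , T'
T → * T T'
T' → T T'
T' → ε

T is directly left-recursive. The standard transformation for
  A → A α₁ | ... | A α_m | β₁ | ... | β_n
is
  A  → β₁ A' | ... | β_n A'
  A' → α₁ A' | ... | α_m A' | ε

T → , becomes T → , T'
T → * T becomes T → * T T'
T → T T becomes T' → T T'
Add T' → ε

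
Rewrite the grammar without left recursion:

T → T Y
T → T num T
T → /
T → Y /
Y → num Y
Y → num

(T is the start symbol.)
T → / T'
T → Y / T'
T' → Y T'
T' → num T T'
T' → ε
Y → num Y
Y → num

T is directly left-recursive. The standard transformation for
  A → A α₁ | ... | A α_m | β₁ | ... | β_n
is
  A  → β₁ A' | ... | β_n A'
  A' → α₁ A' | ... | α_m A' | ε

T → / becomes T → / T'
T → Y / becomes T → Y / T'
T → T Y becomes T' → Y T'
T → T num T becomes T' → num T T'
Add T' → ε

Productions for other non-terminals are unchanged:
  Y → num Y
  Y → num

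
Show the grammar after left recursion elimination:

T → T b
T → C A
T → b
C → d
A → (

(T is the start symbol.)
T is directly left-recursive. The standard transformation for
  A → A α₁ | ... | A α_m | β₁ | ... | β_n
is
  A  → β₁ A' | ... | β_n A'
  A' → α₁ A' | ... | α_m A' | ε

T → C A becomes T → C A T'
T → b becomes T → b T'
T → T b becomes T' → b T'
Add T' → ε

Productions for other non-terminals are unchanged:
  C → d
  A → (

Resulting grammar:
T → C A T'
T → b T'
T' → b T'
T' → ε
C → d
A → (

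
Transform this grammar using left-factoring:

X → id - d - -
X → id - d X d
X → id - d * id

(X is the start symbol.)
X → id - d X'
X' → - -
X' → X d
X' → * id

Left-factoring transforms A → αβ₁ | αβ₂ into A → αA' and A' → β₁ | β₂
(α is the longest common prefix among the alternatives). Repeat until
no nonterminal has two alternatives with a common prefix.

Round 1: X has alternatives sharing prefix 'id - d'. Introduce X': X → id - d X'
  Add: X' → - -
  Add: X' → X d
  Add: X' → * id

No remaining common prefixes — done.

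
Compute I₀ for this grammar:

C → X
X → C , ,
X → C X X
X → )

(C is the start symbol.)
{ [C → . X], [C' → . C], [X → . )], [X → . C , ,], [X → . C X X] }

First, augment the grammar with C' → C
I₀ = CLOSURE({ [C' → . C] }):
  [C' → . C] has the dot before C: add [C → . X]
  [C → . X] has the dot before X: add [X → . C , ,], [X → . C X X], [X → . )]
No further items can be added.

I₀ = { [C → . X], [C' → . C], [X → . )], [X → . C , ,], [X → . C X X] }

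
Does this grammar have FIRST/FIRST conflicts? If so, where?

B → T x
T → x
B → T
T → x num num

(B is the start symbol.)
FIRST sets of the non-terminals at (or reachable through a nullable prefix from) the front of some alternative:
  FIRST(T) = { 'x' }

Productions for B:
  B → T x: FIRST = { 'x' }
  B → T: FIRST = { 'x' }
Productions for T:
  T → x: FIRST = { 'x' }
  T → x num num: FIRST = { 'x' }

Conflict for B: B → T x and B → T
  Overlap: { 'x' }
Conflict for T: T → x and T → x num num
  Overlap: { 'x' }

Answer: Yes. B → T x / B → T on { 'x' }; T → x / T → x num num on { 'x' }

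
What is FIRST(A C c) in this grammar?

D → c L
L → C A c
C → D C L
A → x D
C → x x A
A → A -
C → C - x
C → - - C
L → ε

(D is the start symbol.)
{ 'x' }

FIRST sets of the non-terminals involved (from the grammar, by fixed-point iteration):
  FIRST(A) = { 'x' }

To compute FIRST(A C c), process the symbols left to right:
Symbol A is a non-terminal. Add FIRST(A) \ {ε} = { 'x' }
A is not nullable (ε ∉ FIRST(A)), so stop here.
FIRST(A C c) = { 'x' }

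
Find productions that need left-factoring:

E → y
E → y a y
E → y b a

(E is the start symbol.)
Yes, E has productions with common prefix 'y'

Left-factoring is needed when two productions for the same non-terminal
share a common prefix on the right-hand side.

Productions for E:
  E → y
  E → y a y
  E → y b a

Found common prefix 'y' in productions for E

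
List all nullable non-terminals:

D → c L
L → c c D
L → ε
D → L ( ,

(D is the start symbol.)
A non-terminal is nullable if it can derive ε (the empty string): either it has an ε-production, or it has a production whose right-hand side consists entirely of nullable non-terminals.

ε-productions: L → ε
So L is immediately nullable.
No further non-terminal can be added: every production for the remaining non-terminals contains a terminal or a non-nullable non-terminal.
Nullable = { 'L' }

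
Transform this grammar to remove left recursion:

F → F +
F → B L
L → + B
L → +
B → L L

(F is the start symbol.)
F is directly left-recursive. The standard transformation for
  A → A α₁ | ... | A α_m | β₁ | ... | β_n
is
  A  → β₁ A' | ... | β_n A'
  A' → α₁ A' | ... | α_m A' | ε

F → B L becomes F → B L F'
F → F + becomes F' → + F'
Add F' → ε

Productions for other non-terminals are unchanged:
  L → + B
  L → +
  B → L L

Resulting grammar:
F → B L F'
F' → + F'
F' → ε
L → + B
L → +
B → L L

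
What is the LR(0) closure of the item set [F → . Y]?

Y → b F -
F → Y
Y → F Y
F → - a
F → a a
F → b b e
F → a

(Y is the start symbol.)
{ [F → . - a], [F → . Y], [F → . a a], [F → . a], [F → . b b e], [Y → . F Y], [Y → . b F -] }

To compute CLOSURE, for each item [A → α.Bβ] where B is a non-terminal, add [B → .γ] for all productions B → γ; repeat for the newly added items until nothing changes.

Start with: [F → . Y]
  [F → . Y] has the dot before Y: add [Y → . b F -], [Y → . F Y]
  [Y → . F Y] has the dot before F: add [F → . - a], [F → . a a], [F → . b b e], [F → . a]
No further items can be added.

CLOSURE = { [F → . - a], [F → . Y], [F → . a a], [F → . a], [F → . b b e], [Y → . F Y], [Y → . b F -] }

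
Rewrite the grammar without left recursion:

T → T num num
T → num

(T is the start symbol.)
T → num T'
T' → num num T'
T' → ε

T is directly left-recursive. The standard transformation for
  A → A α₁ | ... | A α_m | β₁ | ... | β_n
is
  A  → β₁ A' | ... | β_n A'
  A' → α₁ A' | ... | α_m A' | ε

T → num becomes T → num T'
T → T num num becomes T' → num num T'
Add T' → ε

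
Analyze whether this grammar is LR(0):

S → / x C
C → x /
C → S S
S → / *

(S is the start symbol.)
A grammar is LR(0) if no state in the canonical LR(0) collection has:
  - both a shift item (dot before a terminal) and a complete item (shift-reduce conflict), or
  - two or more complete items (reduce-reduce conflict; the accept item [S' → S .] counts as a complete item here).

Augment with S' → S and build the canonical LR(0) collection (I0 = CLOSURE({[S' → . S]}), then GOTO on every symbol after a dot until no new states appear). It has 10 states:
  I0: { [S → . / *], [S → . / x C], [S' → . S] }  — shift
  I1: { [S → / . *], [S → / . x C] }  — shift
  I2: { [S' → S .] }  — accept
  I3: { [S → / * .] }  — reduce
  I4: { [C → . S S], [C → . x /], [S → . / *], [S → . / x C], [S → / x . C] }  — shift
  I5: { [S → / x C .] }  — reduce
  I6: { [C → S . S], [S → . / *], [S → . / x C] }  — shift
  I7: { [C → x . /] }  — shift
  I8: { [C → x / .] }  — reduce
  I9: { [C → S S .] }  — reduce

Every state is either a pure shift/goto state or contains exactly one complete item and nothing to shift — no conflicts. The grammar is LR(0).

Answer: Yes, the grammar is LR(0)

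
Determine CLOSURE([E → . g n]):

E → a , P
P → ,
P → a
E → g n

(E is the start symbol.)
To compute CLOSURE, for each item [A → α.Bβ] where B is a non-terminal, add [B → .γ] for all productions B → γ; repeat for the newly added items until nothing changes.

Start with: [E → . g n]
The dot precedes the terminal g, so nothing is added.

CLOSURE = { [E → . g n] }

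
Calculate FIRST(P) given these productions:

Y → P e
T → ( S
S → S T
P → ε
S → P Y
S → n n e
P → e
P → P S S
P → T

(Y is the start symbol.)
To compute FIRST(P), examine every production with P on the left-hand side, reading each right-hand side left to right until a non-nullable symbol is reached.

FIRST sets of the other non-terminals involved (by the same procedure, iterated to a fixed point):
  FIRST(S) = { '(', 'e', 'n' }
  FIRST(T) = { '(' }

From P → ε:
  - ε-production, so ε ∈ FIRST(P)
From P → e:
  - e is a terminal: add 'e' and stop
From P → P S S:
  - P is the symbol being defined: contributes nothing new
    P is nullable, so continue to the next symbol
  - S is a non-terminal: add FIRST(S) \ {ε} = { '(', 'e', 'n' }
    S is not nullable, so stop
From P → T:
  - T is a non-terminal: add FIRST(T) \ {ε} = { '(' }
    T is not nullable, so stop

Collecting: FIRST(P) = { '(', 'e', 'n', ε }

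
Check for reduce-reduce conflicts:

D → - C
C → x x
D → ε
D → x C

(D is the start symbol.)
Augment with D' → D and build the canonical LR(0) collection (I0 = CLOSURE({[D' → . D]}), then GOTO on every symbol after a dot until no new states appear). It has 8 states:
  I0: { [D → . - C], [D → . x C], [D → .], [D' → . D] }  — shift, reduce
  I1: { [C → . x x], [D → - . C] }  — shift
  I2: { [D' → D .] }  — accept
  I3: { [C → . x x], [D → x . C] }  — shift
  I4: { [D → x C .] }  — reduce
  I5: { [C → x . x] }  — shift
  I6: { [C → x x .] }  — reduce
  I7: { [D → - C .] }  — reduce

No state contains more than one complete item.

Answer: No reduce-reduce conflicts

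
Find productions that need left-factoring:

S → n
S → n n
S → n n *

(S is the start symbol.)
Left-factoring is needed when two productions for the same non-terminal
share a common prefix on the right-hand side.

Productions for S:
  S → n
  S → n n
  S → n n *

Found common prefix 'n' in productions for S

Answer: Yes, S has productions with common prefix 'n'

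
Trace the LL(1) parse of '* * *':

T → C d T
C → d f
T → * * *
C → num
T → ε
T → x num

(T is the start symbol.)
Stack is shown with the top on the left.

Stack    Input    Action
------------------------
T $      * * * $  output T → * * *
* * * $  * * * $  match '*'
* * $    * * $    match '*'
* $      * $      match '*'
$        $        accept

The string is accepted.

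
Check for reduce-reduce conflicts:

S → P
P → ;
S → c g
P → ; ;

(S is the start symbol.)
A reduce-reduce conflict occurs when an LR(0) state has two complete items [A → α .] and [B → β .] — both call for a reduction, and with no lookahead the parser cannot choose between them.

Augment with S' → S and build the canonical LR(0) collection (I0 = CLOSURE({[S' → . S]}), then GOTO on every symbol after a dot until no new states appear). It has 7 states:
  I0: { [P → . ; ;], [P → . ;], [S → . P], [S → . c g], [S' → . S] }  — shift
  I1: { [P → ; . ;], [P → ; .] }  — shift, reduce
  I2: { [S → P .] }  — reduce
  I3: { [S' → S .] }  — accept
  I4: { [S → c . g] }  — shift
  I5: { [S → c g .] }  — reduce
  I6: { [P → ; ; .] }  — reduce

No state contains more than one complete item.

Answer: No reduce-reduce conflicts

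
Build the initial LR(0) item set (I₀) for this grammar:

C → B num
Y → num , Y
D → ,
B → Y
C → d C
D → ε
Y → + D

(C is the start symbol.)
{ [B → . Y], [C → . B num], [C → . d C], [C' → . C], [Y → . + D], [Y → . num , Y] }

First, augment the grammar with C' → C
I₀ = CLOSURE({ [C' → . C] }):
  [C' → . C] has the dot before C: add [C → . B num], [C → . d C]
  [C → . B num] has the dot before B: add [B → . Y]
  [B → . Y] has the dot before Y: add [Y → . num , Y], [Y → . + D]
No further items can be added.

I₀ = { [B → . Y], [C → . B num], [C → . d C], [C' → . C], [Y → . + D], [Y → . num , Y] }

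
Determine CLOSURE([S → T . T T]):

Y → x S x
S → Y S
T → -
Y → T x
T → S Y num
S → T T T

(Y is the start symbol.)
Start with: [S → T . T T]
  [S → T . T T] has the dot before T: add [T → . -], [T → . S Y num]
  [T → . S Y num] has the dot before S: add [S → . Y S], [S → . T T T]
  [S → . Y S] has the dot before Y: add [Y → . x S x], [Y → . T x]
No further items can be added.

CLOSURE = { [S → . T T T], [S → . Y S], [S → T . T T], [T → . -], [T → . S Y num], [Y → . T x], [Y → . x S x] }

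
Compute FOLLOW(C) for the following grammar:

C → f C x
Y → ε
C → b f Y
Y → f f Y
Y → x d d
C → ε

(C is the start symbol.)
{ $, 'x' }

To compute FOLLOW(C), find every occurrence of C on a right-hand side N → α C β: add FIRST(β) \ {ε}, and if β is empty or nullable also add FOLLOW(N). Iterate to a fixed point.

C is the start symbol, so $ ∈ FOLLOW(C).
In C → f C x: C is followed by x, add FIRST(x) \ {ε} = { 'x' }

Taking the union: FOLLOW(C) = { $, 'x' }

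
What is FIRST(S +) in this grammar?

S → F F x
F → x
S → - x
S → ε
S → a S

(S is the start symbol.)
{ '+', '-', 'a', 'x' }

FIRST sets of the non-terminals involved (from the grammar, by fixed-point iteration):
  FIRST(S) = { '-', 'a', 'x', ε }

To compute FIRST(S +), process the symbols left to right:
Symbol S is a non-terminal. Add FIRST(S) \ {ε} = { '-', 'a', 'x' }
S is nullable (ε ∈ FIRST(S)), continue to the next symbol.
Symbol + is a terminal. Add '+' and stop.
FIRST(S +) = { '+', '-', 'a', 'x' }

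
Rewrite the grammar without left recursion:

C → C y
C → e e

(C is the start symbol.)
C is directly left-recursive. The standard transformation for
  A → A α₁ | ... | A α_m | β₁ | ... | β_n
is
  A  → β₁ A' | ... | β_n A'
  A' → α₁ A' | ... | α_m A' | ε

C → e e becomes C → e e C'
C → C y becomes C' → y C'
Add C' → ε

Resulting grammar:
C → e e C'
C' → y C'
C' → ε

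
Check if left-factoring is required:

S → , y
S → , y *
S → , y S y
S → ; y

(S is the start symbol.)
Yes, S has productions with common prefix ', y'

Left-factoring is needed when two productions for the same non-terminal
share a common prefix on the right-hand side.

Productions for S:
  S → , y
  S → , y *
  S → , y S y
  S → ; y

Found common prefix ', y' in productions for S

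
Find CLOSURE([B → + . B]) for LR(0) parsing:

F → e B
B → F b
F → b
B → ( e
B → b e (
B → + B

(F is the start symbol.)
To compute CLOSURE, for each item [A → α.Bβ] where B is a non-terminal, add [B → .γ] for all productions B → γ; repeat for the newly added items until nothing changes.

Start with: [B → + . B]
  [B → + . B] has the dot before B: add [B → . F b], [B → . ( e], [B → . b e (], [B → . + B]
  [B → . F b] has the dot before F: add [F → . e B], [F → . b]
No further items can be added.

CLOSURE = { [B → + . B], [B → . ( e], [B → . + B], [B → . F b], [B → . b e (], [F → . b], [F → . e B] }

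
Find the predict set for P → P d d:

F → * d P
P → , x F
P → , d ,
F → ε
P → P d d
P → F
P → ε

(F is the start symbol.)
PREDICT(P → P d d) = (FIRST(RHS) \ {ε}) ∪ (FOLLOW(P) if ε ∈ FIRST(RHS), i.e. RHS ⇒* ε)
FIRST(P) = { '*', ',', 'd', ε }
FIRST(P d d) = { '*', ',', 'd' }
ε ∉ FIRST(P d d), so FOLLOW(P) is not added.
PREDICT(P → P d d) = { '*', ',', 'd' }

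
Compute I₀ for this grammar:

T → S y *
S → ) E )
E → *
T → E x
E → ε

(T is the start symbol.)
{ [E → . *], [E → .], [S → . ) E )], [T → . E x], [T → . S y *], [T' → . T] }

First, augment the grammar with T' → T
I₀ = CLOSURE({ [T' → . T] }):
  [T' → . T] has the dot before T: add [T → . S y *], [T → . E x]
  [T → . S y *] has the dot before S: add [S → . ) E )]
  [T → . E x] has the dot before E: add [E → . *], [E → .]
No further items can be added.

I₀ = { [E → . *], [E → .], [S → . ) E )], [T → . E x], [T → . S y *], [T' → . T] }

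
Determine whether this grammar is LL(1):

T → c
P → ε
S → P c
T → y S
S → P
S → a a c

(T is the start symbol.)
Yes, the grammar is LL(1).

Relevant sets:
  FIRST(P) = { ε }
  FOLLOW(S) = { $ }

For T:
  PREDICT(T → c) = { 'c' }
  PREDICT(T → y S) = { 'y' }
For S:
  PREDICT(S → P c) = { 'c' }
  PREDICT(S → P) = { $ }
  PREDICT(S → a a c) = { 'a' }
P has a single production, so nothing to check there.

All predict sets are disjoint. The grammar IS LL(1).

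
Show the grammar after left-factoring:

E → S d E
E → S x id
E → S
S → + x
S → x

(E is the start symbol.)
E → S E'
E' → d E
E' → x id
E' → ε
S → + x
S → x

Left-factoring transforms A → αβ₁ | αβ₂ into A → αA' and A' → β₁ | β₂
(α is the longest common prefix among the alternatives). Repeat until
no nonterminal has two alternatives with a common prefix.

Round 1: E has alternatives sharing prefix 'S'. Introduce E': E → S E'
  Add: E' → d E
  Add: E' → x id
  Add: E' → ε

No remaining common prefixes — done.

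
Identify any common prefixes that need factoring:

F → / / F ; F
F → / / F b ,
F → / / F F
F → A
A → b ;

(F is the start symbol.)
Left-factoring is needed when two productions for the same non-terminal
share a common prefix on the right-hand side.

Productions for F:
  F → / / F ; F
  F → / / F b ,
  F → / / F F
  F → A

Found common prefix '/ / F' in productions for F

Answer: Yes, F has productions with common prefix '/ / F'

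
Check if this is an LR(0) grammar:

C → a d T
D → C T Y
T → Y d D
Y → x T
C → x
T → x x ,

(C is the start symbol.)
Yes, the grammar is LR(0)

A grammar is LR(0) if no state in the canonical LR(0) collection has:
  - both a shift item (dot before a terminal) and a complete item (shift-reduce conflict), or
  - two or more complete items (reduce-reduce conflict; the accept item [C' → C .] counts as a complete item here).

Augment with C' → C and build the canonical LR(0) collection (I0 = CLOSURE({[C' → . C]}), then GOTO on every symbol after a dot until no new states appear). It has 17 states:
  I0: { [C → . a d T], [C → . x], [C' → . C] }  — shift
  I1: { [C' → C .] }  — accept
  I2: { [C → a . d T] }  — shift
  I3: { [C → x .] }  — reduce
  I4: { [C → a d . T], [T → . Y d D], [T → . x x ,], [Y → . x T] }  — shift
  I5: { [C → a d T .] }  — reduce
  I6: { [T → Y . d D] }  — shift
  I7: { [T → . Y d D], [T → . x x ,], [T → x . x ,], [Y → . x T], [Y → x . T] }  — shift
  I8: { [Y → x T .] }  — reduce
  I9: { [T → . Y d D], [T → . x x ,], [T → x . x ,], [T → x x . ,], [Y → . x T], [Y → x . T] }  — shift
  I10: { [T → x x , .] }  — reduce
  I11: { [C → . a d T], [C → . x], [D → . C T Y], [T → Y d . D] }  — shift
  I12: { [D → C . T Y], [T → . Y d D], [T → . x x ,], [Y → . x T] }  — shift
  I13: { [T → Y d D .] }  — reduce
  I14: { [D → C T . Y], [Y → . x T] }  — shift
  I15: { [D → C T Y .] }  — reduce
  I16: { [T → . Y d D], [T → . x x ,], [Y → . x T], [Y → x . T] }  — shift

Every state is either a pure shift/goto state or contains exactly one complete item and nothing to shift — no conflicts. The grammar is LR(0).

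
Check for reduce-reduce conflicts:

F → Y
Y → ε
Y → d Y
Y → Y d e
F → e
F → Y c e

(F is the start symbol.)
No reduce-reduce conflicts

Augment with F' → F and build the canonical LR(0) collection (I0 = CLOSURE({[F' → . F]}), then GOTO on every symbol after a dot until no new states appear). It has 10 states:
  I0: { [F → . Y c e], [F → . Y], [F → . e], [F' → . F], [Y → . Y d e], [Y → . d Y], [Y → .] }  — shift, reduce
  I1: { [F' → F .] }  — accept
  I2: { [F → Y . c e], [F → Y .], [Y → Y . d e] }  — shift, reduce
  I3: { [Y → . Y d e], [Y → . d Y], [Y → .], [Y → d . Y] }  — shift, reduce
  I4: { [F → e .] }  — reduce
  I5: { [Y → Y . d e], [Y → d Y .] }  — shift, reduce
  I6: { [Y → Y d . e] }  — shift
  I7: { [Y → Y d e .] }  — reduce
  I8: { [F → Y c . e] }  — shift
  I9: { [F → Y c e .] }  — reduce

No state contains more than one complete item.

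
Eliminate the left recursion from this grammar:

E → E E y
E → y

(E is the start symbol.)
E is directly left-recursive. The standard transformation for
  A → A α₁ | ... | A α_m | β₁ | ... | β_n
is
  A  → β₁ A' | ... | β_n A'
  A' → α₁ A' | ... | α_m A' | ε

E → y becomes E → y E'
E → E E y becomes E' → E y E'
Add E' → ε

Resulting grammar:
E → y E'
E' → E y E'
E' → ε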